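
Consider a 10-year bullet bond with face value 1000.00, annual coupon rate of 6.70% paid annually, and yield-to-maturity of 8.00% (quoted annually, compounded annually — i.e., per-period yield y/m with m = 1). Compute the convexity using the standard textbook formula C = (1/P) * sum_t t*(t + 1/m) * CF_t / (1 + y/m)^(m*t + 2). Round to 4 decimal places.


Answer: Convexity = 63.3166

Derivation:
Coupon per period c = face * coupon_rate / m = 67.000000
Periods per year m = 1; per-period yield y/m = 0.080000
Number of cashflows N = 10
Cashflows (t years, CF_t, discount factor 1/(1+y/m)^(m*t), PV):
  t = 1.0000: CF_t = 67.000000, DF = 0.925926, PV = 62.037037
  t = 2.0000: CF_t = 67.000000, DF = 0.857339, PV = 57.441701
  t = 3.0000: CF_t = 67.000000, DF = 0.793832, PV = 53.186760
  t = 4.0000: CF_t = 67.000000, DF = 0.735030, PV = 49.247000
  t = 5.0000: CF_t = 67.000000, DF = 0.680583, PV = 45.599074
  t = 6.0000: CF_t = 67.000000, DF = 0.630170, PV = 42.221365
  t = 7.0000: CF_t = 67.000000, DF = 0.583490, PV = 39.093856
  t = 8.0000: CF_t = 67.000000, DF = 0.540269, PV = 36.198015
  t = 9.0000: CF_t = 67.000000, DF = 0.500249, PV = 33.516681
  t = 10.0000: CF_t = 1067.000000, DF = 0.463193, PV = 494.227452
Price P = sum_t PV_t = 912.768942
Convexity numerator sum_t t*(t + 1/m) * CF_t / (1+y/m)^(m*t + 2):
  t = 1.0000: term = 106.373520
  t = 2.0000: term = 295.482001
  t = 3.0000: term = 547.188890
  t = 4.0000: term = 844.427300
  t = 5.0000: term = 1172.815694
  t = 6.0000: term = 1520.316641
  t = 7.0000: term = 1876.934125
  t = 8.0000: term = 2234.445387
  t = 9.0000: term = 2586.163642
  t = 10.0000: term = 46609.241852
Convexity = (1/P) * sum = 57793.389052 / 912.768942 = 63.316560


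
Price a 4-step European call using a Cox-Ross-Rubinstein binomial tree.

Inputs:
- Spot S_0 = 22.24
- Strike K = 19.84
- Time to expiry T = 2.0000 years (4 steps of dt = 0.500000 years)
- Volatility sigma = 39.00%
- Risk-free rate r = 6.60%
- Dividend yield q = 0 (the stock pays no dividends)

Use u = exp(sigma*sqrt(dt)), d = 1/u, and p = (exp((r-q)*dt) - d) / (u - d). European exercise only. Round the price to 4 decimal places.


dt = T/N = 0.500000
u = exp(sigma*sqrt(dt)) = 1.317547; d = 1/u = 0.758986
p = (exp((r-q)*dt) - d) / (u - d) = 0.491557
Discount per step: exp(-r*dt) = 0.967539
Stock lattice S(k, i) with i counting down-moves:
  k=0: S(0,0) = 22.2400
  k=1: S(1,0) = 29.3022; S(1,1) = 16.8799
  k=2: S(2,0) = 38.6071; S(2,1) = 22.2400; S(2,2) = 12.8116
  k=3: S(3,0) = 50.8666; S(3,1) = 29.3022; S(3,2) = 16.8799; S(3,3) = 9.7238
  k=4: S(4,0) = 67.0192; S(4,1) = 38.6071; S(4,2) = 22.2400; S(4,3) = 12.8116; S(4,4) = 7.3802
Terminal payoffs V(N, i) = max(S_T - K, 0):
  V(4,0) = 47.179193; V(4,1) = 18.767083; V(4,2) = 2.400000; V(4,3) = 0.000000; V(4,4) = 0.000000
Backward induction: V(k, i) = exp(-r*dt) * [p * V(k+1, i) + (1-p) * V(k+1, i+1)].
  V(3,0) = exp(-r*dt) * [p*47.179193 + (1-p)*18.767083] = 31.670680
  V(3,1) = exp(-r*dt) * [p*18.767083 + (1-p)*2.400000] = 10.106279
  V(3,2) = exp(-r*dt) * [p*2.400000 + (1-p)*0.000000] = 1.141440
  V(3,3) = exp(-r*dt) * [p*0.000000 + (1-p)*0.000000] = 0.000000
  V(2,0) = exp(-r*dt) * [p*31.670680 + (1-p)*10.106279] = 20.034247
  V(2,1) = exp(-r*dt) * [p*10.106279 + (1-p)*1.141440] = 5.368066
  V(2,2) = exp(-r*dt) * [p*1.141440 + (1-p)*0.000000] = 0.542869
  V(1,0) = exp(-r*dt) * [p*20.034247 + (1-p)*5.368066] = 12.169048
  V(1,1) = exp(-r*dt) * [p*5.368066 + (1-p)*0.542869] = 2.820111
  V(0,0) = exp(-r*dt) * [p*12.169048 + (1-p)*2.820111] = 7.174922

Answer: Price = V(0,0) = 7.1749


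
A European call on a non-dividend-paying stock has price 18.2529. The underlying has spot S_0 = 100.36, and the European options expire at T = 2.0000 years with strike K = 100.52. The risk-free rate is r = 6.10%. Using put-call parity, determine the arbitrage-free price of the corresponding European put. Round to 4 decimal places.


Answer: Put price = 6.8680

Derivation:
Put-call parity: C - P = S_0 * exp(-qT) - K * exp(-rT).
S_0 * exp(-qT) = 100.3600 * 1.00000000 = 100.36000000
K * exp(-rT) = 100.5200 * 0.88514837 = 88.97511400
P = C - S*exp(-qT) + K*exp(-rT)
P = 18.2529 - 100.36000000 + 88.97511400 = 6.8680


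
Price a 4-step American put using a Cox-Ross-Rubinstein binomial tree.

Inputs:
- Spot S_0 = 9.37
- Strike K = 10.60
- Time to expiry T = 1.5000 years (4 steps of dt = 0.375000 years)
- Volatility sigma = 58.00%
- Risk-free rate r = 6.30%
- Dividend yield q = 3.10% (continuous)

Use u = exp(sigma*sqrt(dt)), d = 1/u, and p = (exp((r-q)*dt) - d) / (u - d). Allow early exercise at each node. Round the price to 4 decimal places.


Answer: Price = V(0,0) = 3.1181

Derivation:
dt = T/N = 0.375000
u = exp(sigma*sqrt(dt)) = 1.426432; d = 1/u = 0.701050
p = (exp((r-q)*dt) - d) / (u - d) = 0.428770
Discount per step: exp(-r*dt) = 0.976652
Stock lattice S(k, i) with i counting down-moves:
  k=0: S(0,0) = 9.3700
  k=1: S(1,0) = 13.3657; S(1,1) = 6.5688
  k=2: S(2,0) = 19.0652; S(2,1) = 9.3700; S(2,2) = 4.6051
  k=3: S(3,0) = 27.1952; S(3,1) = 13.3657; S(3,2) = 6.5688; S(3,3) = 3.2284
  k=4: S(4,0) = 38.7921; S(4,1) = 19.0652; S(4,2) = 9.3700; S(4,3) = 4.6051; S(4,4) = 2.2633
Terminal payoffs V(N, i) = max(K - S_T, 0):
  V(4,0) = 0.000000; V(4,1) = 0.000000; V(4,2) = 1.230000; V(4,3) = 5.994915; V(4,4) = 8.336734
Backward induction: V(k, i) = exp(-r*dt) * [p * V(k+1, i) + (1-p) * V(k+1, i+1)]; then take max(V_cont, immediate exercise) for American.
  V(3,0) = exp(-r*dt) * [p*0.000000 + (1-p)*0.000000] = 0.000000; exercise = 0.000000; V(3,0) = max -> 0.000000
  V(3,1) = exp(-r*dt) * [p*0.000000 + (1-p)*1.230000] = 0.686208; exercise = 0.000000; V(3,1) = max -> 0.686208
  V(3,2) = exp(-r*dt) * [p*1.230000 + (1-p)*5.994915] = 3.859592; exercise = 4.031161; V(3,2) = max -> 4.031161
  V(3,3) = exp(-r*dt) * [p*5.994915 + (1-p)*8.336734] = 7.161428; exercise = 7.371605; V(3,3) = max -> 7.371605
  V(2,0) = exp(-r*dt) * [p*0.000000 + (1-p)*0.686208] = 0.382830; exercise = 0.000000; V(2,0) = max -> 0.382830
  V(2,1) = exp(-r*dt) * [p*0.686208 + (1-p)*4.031161] = 2.536310; exercise = 1.230000; V(2,1) = max -> 2.536310
  V(2,2) = exp(-r*dt) * [p*4.031161 + (1-p)*7.371605] = 5.800649; exercise = 5.994915; V(2,2) = max -> 5.994915
  V(1,0) = exp(-r*dt) * [p*0.382830 + (1-p)*2.536310] = 1.575302; exercise = 0.000000; V(1,0) = max -> 1.575302
  V(1,1) = exp(-r*dt) * [p*2.536310 + (1-p)*5.994915] = 4.406621; exercise = 4.031161; V(1,1) = max -> 4.406621
  V(0,0) = exp(-r*dt) * [p*1.575302 + (1-p)*4.406621] = 3.118093; exercise = 1.230000; V(0,0) = max -> 3.118093


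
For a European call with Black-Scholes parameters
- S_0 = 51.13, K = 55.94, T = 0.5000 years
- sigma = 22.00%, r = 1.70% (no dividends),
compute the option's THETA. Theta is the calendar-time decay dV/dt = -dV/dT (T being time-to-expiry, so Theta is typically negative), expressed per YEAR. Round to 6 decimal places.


d1 = -0.4455304895; d2 = -0.6010939814
phi(d1) = 0.3612492045; exp(-qT) = 1.0000000000; exp(-rT) = 0.9915360229
Theta = -S*exp(-qT)*phi(d1)*sigma/(2*sqrt(T)) - r*K*exp(-rT)*N(d2) + q*S*exp(-qT)*N(d1)
N(d1) = 0.3279682155; N(d2) = 0.2738886959; sqrt(T) = 0.7071067812
Term 1 = -51.1300 * 1.0000000000 * 0.3612492045 * 0.2200 / (2 * 0.7071067812) = -2.8733622062
Term 2 = -0.0170 * 55.9400 * 0.9915360229 * 0.2738886959 = -0.2582581219
Term 3 = 0 (no dividend yield, q = 0)
Theta = -2.8733622062 + (-0.2582581219) + (0.0000000000) = -3.131620

Answer: Theta = -3.131620


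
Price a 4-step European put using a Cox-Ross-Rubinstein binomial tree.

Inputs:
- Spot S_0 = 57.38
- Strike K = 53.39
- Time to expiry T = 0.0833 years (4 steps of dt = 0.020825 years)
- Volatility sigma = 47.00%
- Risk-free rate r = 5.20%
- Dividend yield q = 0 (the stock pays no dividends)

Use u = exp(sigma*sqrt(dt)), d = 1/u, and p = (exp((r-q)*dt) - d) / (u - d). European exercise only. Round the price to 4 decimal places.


Answer: Price = V(0,0) = 1.4924

Derivation:
dt = T/N = 0.020825
u = exp(sigma*sqrt(dt)) = 1.070178; d = 1/u = 0.934424
p = (exp((r-q)*dt) - d) / (u - d) = 0.491031
Discount per step: exp(-r*dt) = 0.998918
Stock lattice S(k, i) with i counting down-moves:
  k=0: S(0,0) = 57.3800
  k=1: S(1,0) = 61.4068; S(1,1) = 53.6172
  k=2: S(2,0) = 65.7162; S(2,1) = 57.3800; S(2,2) = 50.1012
  k=3: S(3,0) = 70.3281; S(3,1) = 61.4068; S(3,2) = 53.6172; S(3,3) = 46.8158
  k=4: S(4,0) = 75.2636; S(4,1) = 65.7162; S(4,2) = 57.3800; S(4,3) = 50.1012; S(4,4) = 43.7458
Terminal payoffs V(N, i) = max(K - S_T, 0):
  V(4,0) = 0.000000; V(4,1) = 0.000000; V(4,2) = 0.000000; V(4,3) = 3.288766; V(4,4) = 9.644206
Backward induction: V(k, i) = exp(-r*dt) * [p * V(k+1, i) + (1-p) * V(k+1, i+1)].
  V(3,0) = exp(-r*dt) * [p*0.000000 + (1-p)*0.000000] = 0.000000
  V(3,1) = exp(-r*dt) * [p*0.000000 + (1-p)*0.000000] = 0.000000
  V(3,2) = exp(-r*dt) * [p*0.000000 + (1-p)*3.288766] = 1.672067
  V(3,3) = exp(-r*dt) * [p*3.288766 + (1-p)*9.644206] = 6.516425
  V(2,0) = exp(-r*dt) * [p*0.000000 + (1-p)*0.000000] = 0.000000
  V(2,1) = exp(-r*dt) * [p*0.000000 + (1-p)*1.672067] = 0.850108
  V(2,2) = exp(-r*dt) * [p*1.672067 + (1-p)*6.516425] = 4.133214
  V(1,0) = exp(-r*dt) * [p*0.000000 + (1-p)*0.850108] = 0.432210
  V(1,1) = exp(-r*dt) * [p*0.850108 + (1-p)*4.133214] = 2.518377
  V(0,0) = exp(-r*dt) * [p*0.432210 + (1-p)*2.518377] = 1.492387


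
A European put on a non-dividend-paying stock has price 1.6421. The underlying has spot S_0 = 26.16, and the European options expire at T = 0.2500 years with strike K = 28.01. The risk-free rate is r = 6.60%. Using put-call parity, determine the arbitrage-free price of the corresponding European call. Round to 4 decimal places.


Answer: Call price = 0.2505

Derivation:
Put-call parity: C - P = S_0 * exp(-qT) - K * exp(-rT).
S_0 * exp(-qT) = 26.1600 * 1.00000000 = 26.16000000
K * exp(-rT) = 28.0100 * 0.98363538 = 27.55162698
C = P + S*exp(-qT) - K*exp(-rT)
C = 1.6421 + 26.16000000 - 27.55162698 = 0.2505


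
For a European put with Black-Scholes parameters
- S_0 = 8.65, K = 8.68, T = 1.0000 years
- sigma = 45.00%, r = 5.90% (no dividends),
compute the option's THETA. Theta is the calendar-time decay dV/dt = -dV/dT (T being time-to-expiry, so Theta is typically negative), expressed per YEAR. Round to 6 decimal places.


d1 = 0.3484173162; d2 = -0.1015826838
phi(d1) = 0.3754477947; exp(-qT) = 1.0000000000; exp(-rT) = 0.9427067692
Theta = -S*exp(-qT)*phi(d1)*sigma/(2*sqrt(T)) + r*K*exp(-rT)*N(-d2) - q*S*exp(-qT)*N(-d1)
N(-d1) = 0.3637633999; N(-d2) = 0.5404560377; sqrt(T) = 1.0000000000
Term 1 = -8.6500 * 1.0000000000 * 0.3754477947 * 0.4500 / (2 * 1.0000000000) = -0.7307152704
Term 2 = 0.0590 * 8.6800 * 0.9427067692 * 0.5404560377 = 0.2609208204
Term 3 = 0 (no dividend yield, q = 0)
Theta = -0.7307152704 + (0.2609208204) + (0.0000000000) = -0.469794

Answer: Theta = -0.469794


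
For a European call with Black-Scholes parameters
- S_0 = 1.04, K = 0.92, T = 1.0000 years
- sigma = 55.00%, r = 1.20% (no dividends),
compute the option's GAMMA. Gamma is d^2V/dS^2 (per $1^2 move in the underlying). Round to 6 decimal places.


d1 = 0.5197314947; d2 = -0.0302685053
phi(d1) = 0.3485411611; exp(-qT) = 1.0000000000; exp(-rT) = 0.9880717129
Gamma = exp(-qT) * phi(d1) / (S * sigma * sqrt(T)) = 1.0000000000 * 0.3485411611 / (1.0400 * 0.5500 * 1.0000000000) = 0.609338

Answer: Gamma = 0.609338


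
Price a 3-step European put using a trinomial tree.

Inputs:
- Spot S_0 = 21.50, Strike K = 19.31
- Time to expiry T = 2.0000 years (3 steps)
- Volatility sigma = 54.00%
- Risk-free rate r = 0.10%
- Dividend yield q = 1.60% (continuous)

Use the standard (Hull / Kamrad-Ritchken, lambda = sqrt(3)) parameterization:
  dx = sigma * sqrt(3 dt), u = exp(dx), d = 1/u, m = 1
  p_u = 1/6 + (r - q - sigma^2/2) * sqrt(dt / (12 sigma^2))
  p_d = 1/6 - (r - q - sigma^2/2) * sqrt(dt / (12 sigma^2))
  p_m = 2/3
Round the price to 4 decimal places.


Answer: Price = V(0,0) = 4.9460

Derivation:
dt = T/N = 0.666667; dx = sigma*sqrt(3*dt) = 0.763675
u = exp(dx) = 2.146150; d = 1/u = 0.465951
p_u = 0.096480, p_m = 0.666667, p_d = 0.236854
Discount per step: exp(-r*dt) = 0.999334
Stock lattice S(k, j) with j the centered position index:
  k=0: S(0,+0) = 21.5000
  k=1: S(1,-1) = 10.0179; S(1,+0) = 21.5000; S(1,+1) = 46.1422
  k=2: S(2,-2) = 4.6679; S(2,-1) = 10.0179; S(2,+0) = 21.5000; S(2,+1) = 46.1422; S(2,+2) = 99.0281
  k=3: S(3,-3) = 2.1750; S(3,-2) = 4.6679; S(3,-1) = 10.0179; S(3,+0) = 21.5000; S(3,+1) = 46.1422; S(3,+2) = 99.0281; S(3,+3) = 212.5291
Terminal payoffs V(N, j) = max(K - S_T, 0):
  V(3,-3) = 17.135004; V(3,-2) = 14.642133; V(3,-1) = 9.292059; V(3,+0) = 0.000000; V(3,+1) = 0.000000; V(3,+2) = 0.000000; V(3,+3) = 0.000000
Backward induction: V(k, j) = exp(-r*dt) * [p_u * V(k+1, j+1) + p_m * V(k+1, j) + p_d * V(k+1, j-1)]
  V(2,-2) = exp(-r*dt) * [p_u*9.292059 + p_m*14.642133 + p_d*17.135004] = 14.706596
  V(2,-1) = exp(-r*dt) * [p_u*0.000000 + p_m*9.292059 + p_d*14.642133] = 9.656307
  V(2,+0) = exp(-r*dt) * [p_u*0.000000 + p_m*0.000000 + p_d*9.292059] = 2.199390
  V(2,+1) = exp(-r*dt) * [p_u*0.000000 + p_m*0.000000 + p_d*0.000000] = 0.000000
  V(2,+2) = exp(-r*dt) * [p_u*0.000000 + p_m*0.000000 + p_d*0.000000] = 0.000000
  V(1,-1) = exp(-r*dt) * [p_u*2.199390 + p_m*9.656307 + p_d*14.706596] = 10.126292
  V(1,+0) = exp(-r*dt) * [p_u*0.000000 + p_m*2.199390 + p_d*9.656307] = 3.750890
  V(1,+1) = exp(-r*dt) * [p_u*0.000000 + p_m*0.000000 + p_d*2.199390] = 0.520586
  V(0,+0) = exp(-r*dt) * [p_u*0.520586 + p_m*3.750890 + p_d*10.126292] = 4.945969


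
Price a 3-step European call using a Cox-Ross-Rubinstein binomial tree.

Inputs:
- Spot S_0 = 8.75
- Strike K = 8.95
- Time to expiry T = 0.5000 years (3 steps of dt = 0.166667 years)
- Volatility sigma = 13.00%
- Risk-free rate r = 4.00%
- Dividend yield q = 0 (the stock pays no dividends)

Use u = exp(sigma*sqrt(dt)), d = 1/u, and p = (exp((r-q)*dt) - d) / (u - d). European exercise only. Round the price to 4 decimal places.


Answer: Price = V(0,0) = 0.3241

Derivation:
dt = T/N = 0.166667
u = exp(sigma*sqrt(dt)) = 1.054506; d = 1/u = 0.948311
p = (exp((r-q)*dt) - d) / (u - d) = 0.549723
Discount per step: exp(-r*dt) = 0.993356
Stock lattice S(k, i) with i counting down-moves:
  k=0: S(0,0) = 8.7500
  k=1: S(1,0) = 9.2269; S(1,1) = 8.2977
  k=2: S(2,0) = 9.7298; S(2,1) = 8.7500; S(2,2) = 7.8688
  k=3: S(3,0) = 10.2602; S(3,1) = 9.2269; S(3,2) = 8.2977; S(3,3) = 7.4621
Terminal payoffs V(N, i) = max(S_T - K, 0):
  V(3,0) = 1.310182; V(3,1) = 0.276926; V(3,2) = 0.000000; V(3,3) = 0.000000
Backward induction: V(k, i) = exp(-r*dt) * [p * V(k+1, i) + (1-p) * V(k+1, i+1)].
  V(2,0) = exp(-r*dt) * [p*1.310182 + (1-p)*0.276926] = 0.839316
  V(2,1) = exp(-r*dt) * [p*0.276926 + (1-p)*0.000000] = 0.151221
  V(2,2) = exp(-r*dt) * [p*0.000000 + (1-p)*0.000000] = 0.000000
  V(1,0) = exp(-r*dt) * [p*0.839316 + (1-p)*0.151221] = 0.525964
  V(1,1) = exp(-r*dt) * [p*0.151221 + (1-p)*0.000000] = 0.082577
  V(0,0) = exp(-r*dt) * [p*0.525964 + (1-p)*0.082577] = 0.324149


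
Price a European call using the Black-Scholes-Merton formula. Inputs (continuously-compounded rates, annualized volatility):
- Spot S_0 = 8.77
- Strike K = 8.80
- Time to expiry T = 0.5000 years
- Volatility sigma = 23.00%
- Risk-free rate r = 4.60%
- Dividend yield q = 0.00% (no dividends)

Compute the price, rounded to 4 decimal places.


d1 = (ln(S/K) + (r - q + 0.5*sigma^2) * T) / (sigma * sqrt(T)) = 0.20174116
d2 = d1 - sigma * sqrt(T) = 0.03910660
exp(-rT) = 0.97726248; exp(-qT) = 1.00000000
C = S_0 * exp(-qT) * N(d1) - K * exp(-rT) * N(d2)
N(d1) = 0.57994046; N(d2) = 0.51559730
C = 8.7700 * 1.00000000 * 0.57994046 - 8.8000 * 0.97726248 * 0.51559730 = 0.6520

Answer: Price = 0.6520


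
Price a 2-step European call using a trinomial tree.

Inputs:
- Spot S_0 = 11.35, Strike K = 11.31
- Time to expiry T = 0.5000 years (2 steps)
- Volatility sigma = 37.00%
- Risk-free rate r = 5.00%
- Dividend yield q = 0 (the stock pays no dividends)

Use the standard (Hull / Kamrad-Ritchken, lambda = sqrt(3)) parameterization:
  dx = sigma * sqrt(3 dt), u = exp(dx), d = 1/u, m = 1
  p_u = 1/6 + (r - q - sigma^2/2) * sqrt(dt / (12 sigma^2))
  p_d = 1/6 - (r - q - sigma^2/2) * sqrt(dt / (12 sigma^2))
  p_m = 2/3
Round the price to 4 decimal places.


Answer: Price = V(0,0) = 1.1707

Derivation:
dt = T/N = 0.250000; dx = sigma*sqrt(3*dt) = 0.320429
u = exp(dx) = 1.377719; d = 1/u = 0.725837
p_u = 0.159469, p_m = 0.666667, p_d = 0.173864
Discount per step: exp(-r*dt) = 0.987578
Stock lattice S(k, j) with j the centered position index:
  k=0: S(0,+0) = 11.3500
  k=1: S(1,-1) = 8.2383; S(1,+0) = 11.3500; S(1,+1) = 15.6371
  k=2: S(2,-2) = 5.9796; S(2,-1) = 8.2383; S(2,+0) = 11.3500; S(2,+1) = 15.6371; S(2,+2) = 21.5436
Terminal payoffs V(N, j) = max(S_T - K, 0):
  V(2,-2) = 0.000000; V(2,-1) = 0.000000; V(2,+0) = 0.040000; V(2,+1) = 4.327113; V(2,+2) = 10.233552
Backward induction: V(k, j) = exp(-r*dt) * [p_u * V(k+1, j+1) + p_m * V(k+1, j) + p_d * V(k+1, j-1)]
  V(1,-1) = exp(-r*dt) * [p_u*0.040000 + p_m*0.000000 + p_d*0.000000] = 0.006300
  V(1,+0) = exp(-r*dt) * [p_u*4.327113 + p_m*0.040000 + p_d*0.000000] = 0.707805
  V(1,+1) = exp(-r*dt) * [p_u*10.233552 + p_m*4.327113 + p_d*0.040000] = 4.467440
  V(0,+0) = exp(-r*dt) * [p_u*4.467440 + p_m*0.707805 + p_d*0.006300] = 1.170660


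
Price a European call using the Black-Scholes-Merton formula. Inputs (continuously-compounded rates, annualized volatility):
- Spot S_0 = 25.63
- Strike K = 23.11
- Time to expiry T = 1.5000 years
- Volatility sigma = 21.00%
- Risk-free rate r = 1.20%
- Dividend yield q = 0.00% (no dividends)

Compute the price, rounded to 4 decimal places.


d1 = (ln(S/K) + (r - q + 0.5*sigma^2) * T) / (sigma * sqrt(T)) = 0.60099248
d2 = d1 - sigma * sqrt(T) = 0.34379606
exp(-rT) = 0.98216103; exp(-qT) = 1.00000000
C = S_0 * exp(-qT) * N(d1) - K * exp(-rT) * N(d2)
N(d1) = 0.72607750; N(d2) = 0.63450017
C = 25.6300 * 1.00000000 * 0.72607750 - 23.1100 * 0.98216103 * 0.63450017 = 4.2076

Answer: Price = 4.2076


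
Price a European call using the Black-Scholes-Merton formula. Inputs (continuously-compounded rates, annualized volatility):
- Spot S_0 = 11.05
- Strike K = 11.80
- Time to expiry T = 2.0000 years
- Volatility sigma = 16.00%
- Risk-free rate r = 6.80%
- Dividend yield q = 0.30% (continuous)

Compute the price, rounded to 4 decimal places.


Answer: Price = 1.3391

Derivation:
d1 = (ln(S/K) + (r - q + 0.5*sigma^2) * T) / (sigma * sqrt(T)) = 0.39744217
d2 = d1 - sigma * sqrt(T) = 0.17116800
exp(-rT) = 0.87284263; exp(-qT) = 0.99401796
C = S_0 * exp(-qT) * N(d1) - K * exp(-rT) * N(d2)
N(d1) = 0.65447929; N(d2) = 0.56795416
C = 11.0500 * 0.99401796 * 0.65447929 - 11.8000 * 0.87284263 * 0.56795416 = 1.3391


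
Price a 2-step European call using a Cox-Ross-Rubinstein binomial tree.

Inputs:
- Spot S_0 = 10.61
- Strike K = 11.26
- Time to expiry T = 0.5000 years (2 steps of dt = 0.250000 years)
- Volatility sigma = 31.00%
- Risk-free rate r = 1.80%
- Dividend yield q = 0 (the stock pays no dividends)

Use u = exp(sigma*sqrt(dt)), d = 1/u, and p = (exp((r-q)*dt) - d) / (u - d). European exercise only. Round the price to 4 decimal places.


Answer: Price = V(0,0) = 0.7193

Derivation:
dt = T/N = 0.250000
u = exp(sigma*sqrt(dt)) = 1.167658; d = 1/u = 0.856415
p = (exp((r-q)*dt) - d) / (u - d) = 0.475818
Discount per step: exp(-r*dt) = 0.995510
Stock lattice S(k, i) with i counting down-moves:
  k=0: S(0,0) = 10.6100
  k=1: S(1,0) = 12.3889; S(1,1) = 9.0866
  k=2: S(2,0) = 14.4659; S(2,1) = 10.6100; S(2,2) = 7.7819
Terminal payoffs V(N, i) = max(S_T - K, 0):
  V(2,0) = 3.205940; V(2,1) = 0.000000; V(2,2) = 0.000000
Backward induction: V(k, i) = exp(-r*dt) * [p * V(k+1, i) + (1-p) * V(k+1, i+1)].
  V(1,0) = exp(-r*dt) * [p*3.205940 + (1-p)*0.000000] = 1.518596
  V(1,1) = exp(-r*dt) * [p*0.000000 + (1-p)*0.000000] = 0.000000
  V(0,0) = exp(-r*dt) * [p*1.518596 + (1-p)*0.000000] = 0.719331


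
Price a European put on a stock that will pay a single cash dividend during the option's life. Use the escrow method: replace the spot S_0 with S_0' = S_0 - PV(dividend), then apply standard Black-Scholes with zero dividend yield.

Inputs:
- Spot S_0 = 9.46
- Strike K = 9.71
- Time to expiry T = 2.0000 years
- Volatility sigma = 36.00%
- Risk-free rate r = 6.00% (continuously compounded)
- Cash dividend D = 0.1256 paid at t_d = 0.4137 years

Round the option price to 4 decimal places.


PV(D) = D * exp(-r * t_d) = 0.1256 * 0.97548353 = 0.12252073
S_0' = S_0 - PV(D) = 9.4600 - 0.12252073 = 9.33747927
d1 = (ln(S_0'/K) + (r + sigma^2/2)*T) / (sigma*sqrt(T)) = 0.41342186
d2 = d1 - sigma*sqrt(T) = -0.09569502
exp(-rT) = 0.88692044
N(-d1) = 0.33964878; N(-d2) = 0.53811860
P = K * exp(-rT) * N(-d2) - S_0' * N(-d1) = 9.7100 * 0.88692044 * 0.53811860 - 9.33747927 * 0.33964878 = 1.4628

Answer: Price = 1.4628


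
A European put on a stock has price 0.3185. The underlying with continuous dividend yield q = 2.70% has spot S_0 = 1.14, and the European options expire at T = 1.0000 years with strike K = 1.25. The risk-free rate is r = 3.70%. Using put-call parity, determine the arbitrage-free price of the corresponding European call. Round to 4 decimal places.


Put-call parity: C - P = S_0 * exp(-qT) - K * exp(-rT).
S_0 * exp(-qT) = 1.1400 * 0.97336124 = 1.10963182
K * exp(-rT) = 1.2500 * 0.96367614 = 1.20459517
C = P + S*exp(-qT) - K*exp(-rT)
C = 0.3185 + 1.10963182 - 1.20459517 = 0.2235

Answer: Call price = 0.2235


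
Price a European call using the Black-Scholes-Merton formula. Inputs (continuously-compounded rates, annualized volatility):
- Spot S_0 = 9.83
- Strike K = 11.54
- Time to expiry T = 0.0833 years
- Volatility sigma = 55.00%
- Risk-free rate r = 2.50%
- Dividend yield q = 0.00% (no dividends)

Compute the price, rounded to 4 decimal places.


Answer: Price = 0.1412

Derivation:
d1 = (ln(S/K) + (r - q + 0.5*sigma^2) * T) / (sigma * sqrt(T)) = -0.91784742
d2 = d1 - sigma * sqrt(T) = -1.07658699
exp(-rT) = 0.99791967; exp(-qT) = 1.00000000
C = S_0 * exp(-qT) * N(d1) - K * exp(-rT) * N(d2)
N(d1) = 0.17934938; N(d2) = 0.14083241
C = 9.8300 * 1.00000000 * 0.17934938 - 11.5400 * 0.99791967 * 0.14083241 = 0.1412


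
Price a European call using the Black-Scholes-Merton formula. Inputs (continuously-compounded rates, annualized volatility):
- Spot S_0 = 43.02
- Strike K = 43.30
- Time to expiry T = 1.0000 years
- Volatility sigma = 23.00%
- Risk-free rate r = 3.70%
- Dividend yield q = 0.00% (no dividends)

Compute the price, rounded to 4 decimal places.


Answer: Price = 4.5599

Derivation:
d1 = (ln(S/K) + (r - q + 0.5*sigma^2) * T) / (sigma * sqrt(T)) = 0.24766299
d2 = d1 - sigma * sqrt(T) = 0.01766299
exp(-rT) = 0.96367614; exp(-qT) = 1.00000000
C = S_0 * exp(-qT) * N(d1) - K * exp(-rT) * N(d2)
N(d1) = 0.59780242; N(d2) = 0.50704615
C = 43.0200 * 1.00000000 * 0.59780242 - 43.3000 * 0.96367614 * 0.50704615 = 4.5599


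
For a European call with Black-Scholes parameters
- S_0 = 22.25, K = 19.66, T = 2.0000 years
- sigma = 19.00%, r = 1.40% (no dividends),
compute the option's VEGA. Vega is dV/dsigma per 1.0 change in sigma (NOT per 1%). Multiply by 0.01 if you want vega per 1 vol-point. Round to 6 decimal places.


Answer: Vega = 9.831462

Derivation:
d1 = 0.6991272445; d2 = 0.4304266677
phi(d1) = 0.3124446376; exp(-qT) = 1.0000000000; exp(-rT) = 0.9723883668
Vega = S * exp(-qT) * phi(d1) * sqrt(T) = 22.2500 * 1.0000000000 * 0.3124446376 * 1.4142135624 = 9.831462


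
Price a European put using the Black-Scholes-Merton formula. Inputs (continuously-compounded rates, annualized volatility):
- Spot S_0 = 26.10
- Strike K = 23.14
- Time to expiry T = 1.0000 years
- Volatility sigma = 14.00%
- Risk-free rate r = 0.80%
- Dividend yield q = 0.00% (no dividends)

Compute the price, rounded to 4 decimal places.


d1 = (ln(S/K) + (r - q + 0.5*sigma^2) * T) / (sigma * sqrt(T)) = 0.98694709
d2 = d1 - sigma * sqrt(T) = 0.84694709
exp(-rT) = 0.99203191; exp(-qT) = 1.00000000
P = K * exp(-rT) * N(-d2) - S_0 * exp(-qT) * N(-d1)
N(-d1) = 0.16183429; N(-d2) = 0.19851231
P = 23.1400 * 0.99203191 * 0.19851231 - 26.1000 * 1.00000000 * 0.16183429 = 0.3331

Answer: Price = 0.3331


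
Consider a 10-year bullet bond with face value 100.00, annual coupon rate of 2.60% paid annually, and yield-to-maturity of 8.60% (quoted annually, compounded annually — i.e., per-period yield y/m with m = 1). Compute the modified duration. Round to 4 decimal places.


Coupon per period c = face * coupon_rate / m = 2.600000
Periods per year m = 1; per-period yield y/m = 0.086000
Number of cashflows N = 10
Cashflows (t years, CF_t, discount factor 1/(1+y/m)^(m*t), PV):
  t = 1.0000: CF_t = 2.600000, DF = 0.920810, PV = 2.394107
  t = 2.0000: CF_t = 2.600000, DF = 0.847892, PV = 2.204518
  t = 3.0000: CF_t = 2.600000, DF = 0.780747, PV = 2.029943
  t = 4.0000: CF_t = 2.600000, DF = 0.718920, PV = 1.869193
  t = 5.0000: CF_t = 2.600000, DF = 0.661989, PV = 1.721172
  t = 6.0000: CF_t = 2.600000, DF = 0.609566, PV = 1.584873
  t = 7.0000: CF_t = 2.600000, DF = 0.561295, PV = 1.459367
  t = 8.0000: CF_t = 2.600000, DF = 0.516846, PV = 1.343800
  t = 9.0000: CF_t = 2.600000, DF = 0.475917, PV = 1.237385
  t = 10.0000: CF_t = 102.600000, DF = 0.438230, PV = 44.962361
Price P = sum_t PV_t = 60.806719
First compute Macaulay numerator sum_t t * PV_t:
  t * PV_t at t = 1.0000: 2.394107
  t * PV_t at t = 2.0000: 4.409036
  t * PV_t at t = 3.0000: 6.089829
  t * PV_t at t = 4.0000: 7.476770
  t * PV_t at t = 5.0000: 8.605859
  t * PV_t at t = 6.0000: 9.509236
  t * PV_t at t = 7.0000: 10.215570
  t * PV_t at t = 8.0000: 10.750403
  t * PV_t at t = 9.0000: 11.136467
  t * PV_t at t = 10.0000: 449.623610
Macaulay duration D = 520.210888 / 60.806719 = 8.555155
Modified duration = D / (1 + y/m) = 8.555155 / (1 + 0.086000) = 7.877675

Answer: Modified duration = 7.8777


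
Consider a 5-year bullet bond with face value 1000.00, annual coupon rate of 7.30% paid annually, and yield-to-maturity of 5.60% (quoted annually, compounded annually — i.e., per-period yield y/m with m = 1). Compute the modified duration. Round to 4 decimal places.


Coupon per period c = face * coupon_rate / m = 73.000000
Periods per year m = 1; per-period yield y/m = 0.056000
Number of cashflows N = 5
Cashflows (t years, CF_t, discount factor 1/(1+y/m)^(m*t), PV):
  t = 1.0000: CF_t = 73.000000, DF = 0.946970, PV = 69.128788
  t = 2.0000: CF_t = 73.000000, DF = 0.896752, PV = 65.462867
  t = 3.0000: CF_t = 73.000000, DF = 0.849197, PV = 61.991352
  t = 4.0000: CF_t = 73.000000, DF = 0.804163, PV = 58.703931
  t = 5.0000: CF_t = 1073.000000, DF = 0.761518, PV = 817.109258
Price P = sum_t PV_t = 1072.396196
First compute Macaulay numerator sum_t t * PV_t:
  t * PV_t at t = 1.0000: 69.128788
  t * PV_t at t = 2.0000: 130.925735
  t * PV_t at t = 3.0000: 185.974055
  t * PV_t at t = 4.0000: 234.815726
  t * PV_t at t = 5.0000: 4085.546288
Macaulay duration D = 4706.390591 / 1072.396196 = 4.388668
Modified duration = D / (1 + y/m) = 4.388668 / (1 + 0.056000) = 4.155935

Answer: Modified duration = 4.1559


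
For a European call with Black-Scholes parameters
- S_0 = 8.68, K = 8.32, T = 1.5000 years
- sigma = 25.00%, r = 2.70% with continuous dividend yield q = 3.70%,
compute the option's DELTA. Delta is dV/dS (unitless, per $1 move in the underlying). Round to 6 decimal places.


d1 = 0.2424481231; d2 = -0.0637380947
phi(d1) = 0.3873877772; exp(-qT) = 0.9460120237; exp(-rT) = 0.9603091645
N(d1) = 0.5957835252
Delta = exp(-qT) * N(d1) = 0.9460120237 * 0.5957835252 = 0.563618

Answer: Delta = 0.563618


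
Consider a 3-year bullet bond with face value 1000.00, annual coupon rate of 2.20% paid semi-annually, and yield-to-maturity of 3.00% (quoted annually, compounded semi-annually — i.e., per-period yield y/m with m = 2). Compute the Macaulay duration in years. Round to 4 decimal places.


Answer: Macaulay duration = 2.9184 years

Derivation:
Coupon per period c = face * coupon_rate / m = 11.000000
Periods per year m = 2; per-period yield y/m = 0.015000
Number of cashflows N = 6
Cashflows (t years, CF_t, discount factor 1/(1+y/m)^(m*t), PV):
  t = 0.5000: CF_t = 11.000000, DF = 0.985222, PV = 10.837438
  t = 1.0000: CF_t = 11.000000, DF = 0.970662, PV = 10.677279
  t = 1.5000: CF_t = 11.000000, DF = 0.956317, PV = 10.519487
  t = 2.0000: CF_t = 11.000000, DF = 0.942184, PV = 10.364027
  t = 2.5000: CF_t = 11.000000, DF = 0.928260, PV = 10.210864
  t = 3.0000: CF_t = 1011.000000, DF = 0.914542, PV = 924.602157
Price P = sum_t PV_t = 977.211251
Macaulay numerator sum_t t * PV_t:
  t * PV_t at t = 0.5000: 5.418719
  t * PV_t at t = 1.0000: 10.677279
  t * PV_t at t = 1.5000: 15.779230
  t * PV_t at t = 2.0000: 20.728053
  t * PV_t at t = 2.5000: 25.527159
  t * PV_t at t = 3.0000: 2773.806470
Macaulay duration D = (sum_t t * PV_t) / P = 2851.936911 / 977.211251 = 2.918445


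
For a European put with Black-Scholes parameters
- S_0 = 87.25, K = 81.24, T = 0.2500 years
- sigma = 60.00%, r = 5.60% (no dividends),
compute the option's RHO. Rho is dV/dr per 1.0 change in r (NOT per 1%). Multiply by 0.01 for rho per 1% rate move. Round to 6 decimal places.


Answer: Rho = -8.941891

Derivation:
d1 = 0.4345660812; d2 = 0.1345660812
phi(d1) = 0.3629963962; exp(-qT) = 1.0000000000; exp(-rT) = 0.9860975443
N(-d2) = 0.4464774804
Rho = -K*T*exp(-rT)*N(-d2) = -81.2400 * 0.2500 * 0.9860975443 * 0.4464774804 = -8.941891


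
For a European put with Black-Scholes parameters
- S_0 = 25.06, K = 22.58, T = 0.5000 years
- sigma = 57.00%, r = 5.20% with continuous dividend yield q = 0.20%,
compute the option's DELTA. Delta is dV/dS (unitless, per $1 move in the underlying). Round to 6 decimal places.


d1 = 0.5221013249; d2 = 0.1190504596
phi(d1) = 0.3481111583; exp(-qT) = 0.9990004998; exp(-rT) = 0.9743350896
N(-d1) = 0.3007998920
Delta = -exp(-qT) * N(-d1) = -0.9990004998 * 0.3007998920 = -0.300499

Answer: Delta = -0.300499


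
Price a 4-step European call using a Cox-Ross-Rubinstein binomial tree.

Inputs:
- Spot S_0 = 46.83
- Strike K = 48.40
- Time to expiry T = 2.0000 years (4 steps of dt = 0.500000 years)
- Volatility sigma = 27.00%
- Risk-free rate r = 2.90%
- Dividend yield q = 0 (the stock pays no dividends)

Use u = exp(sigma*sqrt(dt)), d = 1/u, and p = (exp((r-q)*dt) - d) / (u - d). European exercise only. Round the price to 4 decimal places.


Answer: Price = V(0,0) = 7.4287

Derivation:
dt = T/N = 0.500000
u = exp(sigma*sqrt(dt)) = 1.210361; d = 1/u = 0.826200
p = (exp((r-q)*dt) - d) / (u - d) = 0.490434
Discount per step: exp(-r*dt) = 0.985605
Stock lattice S(k, i) with i counting down-moves:
  k=0: S(0,0) = 46.8300
  k=1: S(1,0) = 56.6812; S(1,1) = 38.6909
  k=2: S(2,0) = 68.6047; S(2,1) = 46.8300; S(2,2) = 31.9664
  k=3: S(3,0) = 83.0365; S(3,1) = 56.6812; S(3,2) = 38.6909; S(3,3) = 26.4107
  k=4: S(4,0) = 100.5042; S(4,1) = 68.6047; S(4,2) = 46.8300; S(4,3) = 31.9664; S(4,4) = 21.8205
Terminal payoffs V(N, i) = max(S_T - K, 0):
  V(4,0) = 52.104183; V(4,1) = 20.204744; V(4,2) = 0.000000; V(4,3) = 0.000000; V(4,4) = 0.000000
Backward induction: V(k, i) = exp(-r*dt) * [p * V(k+1, i) + (1-p) * V(k+1, i+1)].
  V(3,0) = exp(-r*dt) * [p*52.104183 + (1-p)*20.204744] = 35.333257
  V(3,1) = exp(-r*dt) * [p*20.204744 + (1-p)*0.000000] = 9.766453
  V(3,2) = exp(-r*dt) * [p*0.000000 + (1-p)*0.000000] = 0.000000
  V(3,3) = exp(-r*dt) * [p*0.000000 + (1-p)*0.000000] = 0.000000
  V(2,0) = exp(-r*dt) * [p*35.333257 + (1-p)*9.766453] = 21.984196
  V(2,1) = exp(-r*dt) * [p*9.766453 + (1-p)*0.000000] = 4.720852
  V(2,2) = exp(-r*dt) * [p*0.000000 + (1-p)*0.000000] = 0.000000
  V(1,0) = exp(-r*dt) * [p*21.984196 + (1-p)*4.720852] = 12.997550
  V(1,1) = exp(-r*dt) * [p*4.720852 + (1-p)*0.000000] = 2.281938
  V(0,0) = exp(-r*dt) * [p*12.997550 + (1-p)*2.281938] = 7.428740


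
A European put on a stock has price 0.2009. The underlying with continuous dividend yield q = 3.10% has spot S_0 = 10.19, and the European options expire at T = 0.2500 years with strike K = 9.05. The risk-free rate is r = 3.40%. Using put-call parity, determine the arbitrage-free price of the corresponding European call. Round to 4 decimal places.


Put-call parity: C - P = S_0 * exp(-qT) - K * exp(-rT).
S_0 * exp(-qT) = 10.1900 * 0.99227995 = 10.11133273
K * exp(-rT) = 9.0500 * 0.99153602 = 8.97340101
C = P + S*exp(-qT) - K*exp(-rT)
C = 0.2009 + 10.11133273 - 8.97340101 = 1.3388

Answer: Call price = 1.3388


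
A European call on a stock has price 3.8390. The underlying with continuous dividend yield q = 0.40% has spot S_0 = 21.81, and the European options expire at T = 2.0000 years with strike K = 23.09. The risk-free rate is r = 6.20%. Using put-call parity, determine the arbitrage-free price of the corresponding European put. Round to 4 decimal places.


Answer: Put price = 2.6000

Derivation:
Put-call parity: C - P = S_0 * exp(-qT) - K * exp(-rT).
S_0 * exp(-qT) = 21.8100 * 0.99203191 = 21.63621606
K * exp(-rT) = 23.0900 * 0.88337984 = 20.39724053
P = C - S*exp(-qT) + K*exp(-rT)
P = 3.8390 - 21.63621606 + 20.39724053 = 2.6000


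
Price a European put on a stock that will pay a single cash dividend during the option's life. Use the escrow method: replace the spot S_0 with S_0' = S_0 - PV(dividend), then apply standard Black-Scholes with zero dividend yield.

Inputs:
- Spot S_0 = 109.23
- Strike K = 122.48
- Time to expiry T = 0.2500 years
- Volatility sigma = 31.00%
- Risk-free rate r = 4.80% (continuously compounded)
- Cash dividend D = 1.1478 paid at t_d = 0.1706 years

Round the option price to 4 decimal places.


Answer: Price = 15.3349

Derivation:
PV(D) = D * exp(-r * t_d) = 1.1478 * 0.99184464 = 1.13843927
S_0' = S_0 - PV(D) = 109.2300 - 1.13843927 = 108.09156073
d1 = (ln(S_0'/K) + (r + sigma^2/2)*T) / (sigma*sqrt(T)) = -0.65133290
d2 = d1 - sigma*sqrt(T) = -0.80633290
exp(-rT) = 0.98807171
N(-d1) = 0.74258419; N(-d2) = 0.78997454
P = K * exp(-rT) * N(-d2) - S_0' * N(-d1) = 122.4800 * 0.98807171 * 0.78997454 - 108.09156073 * 0.74258419 = 15.3349


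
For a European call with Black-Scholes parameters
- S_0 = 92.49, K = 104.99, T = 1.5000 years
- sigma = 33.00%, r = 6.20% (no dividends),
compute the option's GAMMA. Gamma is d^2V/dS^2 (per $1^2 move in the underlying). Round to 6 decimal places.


d1 = 0.1185415049; d2 = -0.2856243027
phi(d1) = 0.3961491182; exp(-qT) = 1.0000000000; exp(-rT) = 0.9111935003
Gamma = exp(-qT) * phi(d1) / (S * sigma * sqrt(T)) = 1.0000000000 * 0.3961491182 / (92.4900 * 0.3300 * 1.2247448714) = 0.010598

Answer: Gamma = 0.010598


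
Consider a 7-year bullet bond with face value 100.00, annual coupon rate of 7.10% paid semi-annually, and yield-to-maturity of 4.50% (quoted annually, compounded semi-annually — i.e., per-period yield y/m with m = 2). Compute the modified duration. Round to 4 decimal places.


Coupon per period c = face * coupon_rate / m = 3.550000
Periods per year m = 2; per-period yield y/m = 0.022500
Number of cashflows N = 14
Cashflows (t years, CF_t, discount factor 1/(1+y/m)^(m*t), PV):
  t = 0.5000: CF_t = 3.550000, DF = 0.977995, PV = 3.471883
  t = 1.0000: CF_t = 3.550000, DF = 0.956474, PV = 3.395484
  t = 1.5000: CF_t = 3.550000, DF = 0.935427, PV = 3.320767
  t = 2.0000: CF_t = 3.550000, DF = 0.914843, PV = 3.247694
  t = 2.5000: CF_t = 3.550000, DF = 0.894712, PV = 3.176229
  t = 3.0000: CF_t = 3.550000, DF = 0.875024, PV = 3.106336
  t = 3.5000: CF_t = 3.550000, DF = 0.855769, PV = 3.037982
  t = 4.0000: CF_t = 3.550000, DF = 0.836938, PV = 2.971131
  t = 4.5000: CF_t = 3.550000, DF = 0.818522, PV = 2.905752
  t = 5.0000: CF_t = 3.550000, DF = 0.800510, PV = 2.841811
  t = 5.5000: CF_t = 3.550000, DF = 0.782895, PV = 2.779277
  t = 6.0000: CF_t = 3.550000, DF = 0.765667, PV = 2.718120
  t = 6.5000: CF_t = 3.550000, DF = 0.748819, PV = 2.658308
  t = 7.0000: CF_t = 103.550000, DF = 0.732341, PV = 75.833949
Price P = sum_t PV_t = 115.464721
First compute Macaulay numerator sum_t t * PV_t:
  t * PV_t at t = 0.5000: 1.735941
  t * PV_t at t = 1.0000: 3.395484
  t * PV_t at t = 1.5000: 4.981150
  t * PV_t at t = 2.0000: 6.495388
  t * PV_t at t = 2.5000: 7.940572
  t * PV_t at t = 3.0000: 9.319008
  t * PV_t at t = 3.5000: 10.632936
  t * PV_t at t = 4.0000: 11.884525
  t * PV_t at t = 4.5000: 13.075883
  t * PV_t at t = 5.0000: 14.209055
  t * PV_t at t = 5.5000: 15.286025
  t * PV_t at t = 6.0000: 16.308717
  t * PV_t at t = 6.5000: 17.279000
  t * PV_t at t = 7.0000: 530.837640
Macaulay duration D = 663.381323 / 115.464721 = 5.745316
Modified duration = D / (1 + y/m) = 5.745316 / (1 + 0.022500) = 5.618891

Answer: Modified duration = 5.6189


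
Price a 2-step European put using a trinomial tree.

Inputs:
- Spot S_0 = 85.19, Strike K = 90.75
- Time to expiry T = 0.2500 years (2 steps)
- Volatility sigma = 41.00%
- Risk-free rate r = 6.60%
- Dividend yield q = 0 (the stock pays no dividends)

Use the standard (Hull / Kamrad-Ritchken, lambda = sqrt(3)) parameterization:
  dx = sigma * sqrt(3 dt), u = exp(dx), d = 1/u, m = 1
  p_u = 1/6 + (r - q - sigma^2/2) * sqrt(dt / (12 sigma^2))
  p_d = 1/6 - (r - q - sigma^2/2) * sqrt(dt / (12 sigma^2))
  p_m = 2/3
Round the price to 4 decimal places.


dt = T/N = 0.125000; dx = sigma*sqrt(3*dt) = 0.251073
u = exp(dx) = 1.285404; d = 1/u = 0.777966
p_u = 0.162173, p_m = 0.666667, p_d = 0.171160
Discount per step: exp(-r*dt) = 0.991784
Stock lattice S(k, j) with j the centered position index:
  k=0: S(0,+0) = 85.1900
  k=1: S(1,-1) = 66.2749; S(1,+0) = 85.1900; S(1,+1) = 109.5035
  k=2: S(2,-2) = 51.5596; S(2,-1) = 66.2749; S(2,+0) = 85.1900; S(2,+1) = 109.5035; S(2,+2) = 140.7562
Terminal payoffs V(N, j) = max(K - S_T, 0):
  V(2,-2) = 39.190388; V(2,-1) = 24.475092; V(2,+0) = 5.560000; V(2,+1) = 0.000000; V(2,+2) = 0.000000
Backward induction: V(k, j) = exp(-r*dt) * [p_u * V(k+1, j+1) + p_m * V(k+1, j) + p_d * V(k+1, j-1)]
  V(1,-1) = exp(-r*dt) * [p_u*5.560000 + p_m*24.475092 + p_d*39.190388] = 23.729656
  V(1,+0) = exp(-r*dt) * [p_u*0.000000 + p_m*5.560000 + p_d*24.475092] = 7.830948
  V(1,+1) = exp(-r*dt) * [p_u*0.000000 + p_m*0.000000 + p_d*5.560000] = 0.943830
  V(0,+0) = exp(-r*dt) * [p_u*0.943830 + p_m*7.830948 + p_d*23.729656] = 9.357741

Answer: Price = V(0,0) = 9.3577


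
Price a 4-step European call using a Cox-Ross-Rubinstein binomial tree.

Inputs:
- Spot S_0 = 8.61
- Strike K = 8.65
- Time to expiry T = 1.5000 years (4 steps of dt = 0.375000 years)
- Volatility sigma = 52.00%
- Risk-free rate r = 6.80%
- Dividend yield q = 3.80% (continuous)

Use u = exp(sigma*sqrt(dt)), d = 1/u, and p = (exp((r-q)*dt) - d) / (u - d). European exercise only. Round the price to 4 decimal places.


dt = T/N = 0.375000
u = exp(sigma*sqrt(dt)) = 1.374972; d = 1/u = 0.727287
p = (exp((r-q)*dt) - d) / (u - d) = 0.438525
Discount per step: exp(-r*dt) = 0.974822
Stock lattice S(k, i) with i counting down-moves:
  k=0: S(0,0) = 8.6100
  k=1: S(1,0) = 11.8385; S(1,1) = 6.2619
  k=2: S(2,0) = 16.2776; S(2,1) = 8.6100; S(2,2) = 4.5542
  k=3: S(3,0) = 22.3813; S(3,1) = 11.8385; S(3,2) = 6.2619; S(3,3) = 3.3122
  k=4: S(4,0) = 30.7737; S(4,1) = 16.2776; S(4,2) = 8.6100; S(4,3) = 4.5542; S(4,4) = 2.4089
Terminal payoffs V(N, i) = max(S_T - K, 0):
  V(4,0) = 22.123656; V(4,1) = 7.627628; V(4,2) = 0.000000; V(4,3) = 0.000000; V(4,4) = 0.000000
Backward induction: V(k, i) = exp(-r*dt) * [p * V(k+1, i) + (1-p) * V(k+1, i+1)].
  V(3,0) = exp(-r*dt) * [p*22.123656 + (1-p)*7.627628] = 13.632404
  V(3,1) = exp(-r*dt) * [p*7.627628 + (1-p)*0.000000] = 3.260690
  V(3,2) = exp(-r*dt) * [p*0.000000 + (1-p)*0.000000] = 0.000000
  V(3,3) = exp(-r*dt) * [p*0.000000 + (1-p)*0.000000] = 0.000000
  V(2,0) = exp(-r*dt) * [p*13.632404 + (1-p)*3.260690] = 7.612337
  V(2,1) = exp(-r*dt) * [p*3.260690 + (1-p)*0.000000] = 1.393893
  V(2,2) = exp(-r*dt) * [p*0.000000 + (1-p)*0.000000] = 0.000000
  V(1,0) = exp(-r*dt) * [p*7.612337 + (1-p)*1.393893] = 4.017084
  V(1,1) = exp(-r*dt) * [p*1.393893 + (1-p)*0.000000] = 0.595867
  V(0,0) = exp(-r*dt) * [p*4.017084 + (1-p)*0.595867] = 2.043381

Answer: Price = V(0,0) = 2.0434


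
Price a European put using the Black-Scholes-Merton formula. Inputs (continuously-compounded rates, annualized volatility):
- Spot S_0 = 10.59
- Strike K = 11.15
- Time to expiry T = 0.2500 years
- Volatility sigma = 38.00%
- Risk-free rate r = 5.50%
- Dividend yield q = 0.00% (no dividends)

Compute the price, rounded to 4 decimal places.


Answer: Price = 1.0368

Derivation:
d1 = (ln(S/K) + (r - q + 0.5*sigma^2) * T) / (sigma * sqrt(T)) = -0.10383862
d2 = d1 - sigma * sqrt(T) = -0.29383862
exp(-rT) = 0.98634410; exp(-qT) = 1.00000000
P = K * exp(-rT) * N(-d2) - S_0 * exp(-qT) * N(-d1)
N(-d1) = 0.54135129; N(-d2) = 0.61555939
P = 11.1500 * 0.98634410 * 0.61555939 - 10.5900 * 1.00000000 * 0.54135129 = 1.0368
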